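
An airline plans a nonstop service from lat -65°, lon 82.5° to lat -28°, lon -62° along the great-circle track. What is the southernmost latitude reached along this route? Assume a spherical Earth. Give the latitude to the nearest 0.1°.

≈ -77.4°

The great circle lies in the plane with unit normal n̂ = (p₁ × p₂)/|p₁ × p₂|.
Here n̂_z ≈ -0.218; the vertex latitude is φ_max = arccos|n̂_z| ≈ 77.4°.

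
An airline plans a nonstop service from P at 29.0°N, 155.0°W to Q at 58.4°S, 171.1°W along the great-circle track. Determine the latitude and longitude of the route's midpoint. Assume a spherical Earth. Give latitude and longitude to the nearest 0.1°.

Write both endpoints as unit vectors p₁, p₂ with components (cos φ cos λ, cos φ sin λ, sin φ).
The central angle between the endpoints is δ = arccos(p₁·p₂) ≈ 1.543 rad (88.4°).
Interpolate at f = 1/2 with slerp weights a = sin((1−f)δ)/sin δ ≈ 0.698, b = sin(fδ)/sin δ ≈ 0.698.
p = a·p₁ + b·p₂ ≈ (-0.914, -0.314, -0.256); φ = arcsin(p_z) ≈ -14.83°, λ = atan2(p_y, p_x) ≈ -161.02°.

≈ 14.8°S, 161.0°W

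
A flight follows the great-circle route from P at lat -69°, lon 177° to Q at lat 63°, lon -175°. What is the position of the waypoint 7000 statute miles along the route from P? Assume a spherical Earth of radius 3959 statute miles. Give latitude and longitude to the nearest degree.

From cos δ = sin φ₁ sin φ₂ + cos φ₁ cos φ₂ cos Δλ, the central angle is δ ≈ 2.306 rad (132.1°). The total great-circle distance is δ·R ≈ 2.306 × 3959 ≈ 9129 mi, so the target fraction is f = 7000/9129 ≈ 0.767.
Interpolate at f ≈ 0.767 with slerp weights a = sin((1−f)δ)/sin δ ≈ 0.691, b = sin(fδ)/sin δ ≈ 1.322.
p = a·p₁ + b·p₂ ≈ (-0.845, -0.039, 0.533); φ = arcsin(p_z) ≈ 32.22°, λ = atan2(p_y, p_x) ≈ -177.33°.

≈ lat 32°, lon -177°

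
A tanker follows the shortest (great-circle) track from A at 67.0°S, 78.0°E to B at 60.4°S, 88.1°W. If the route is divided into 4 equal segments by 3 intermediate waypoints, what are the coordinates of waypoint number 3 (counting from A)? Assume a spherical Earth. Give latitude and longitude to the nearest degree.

≈ 73°S, 83°W

The haversine formula gives a central angle δ ≈ 0.911 rad (52.2°) between the endpoints.
Interpolate at f = 3/4 with slerp weights a = sin((1−f)δ)/sin δ ≈ 0.286, b = sin(fδ)/sin δ ≈ 0.799.
p = a·p₁ + b·p₂ ≈ (0.036, -0.285, -0.958); φ = arcsin(p_z) ≈ -73.29°, λ = atan2(p_y, p_x) ≈ -82.75°.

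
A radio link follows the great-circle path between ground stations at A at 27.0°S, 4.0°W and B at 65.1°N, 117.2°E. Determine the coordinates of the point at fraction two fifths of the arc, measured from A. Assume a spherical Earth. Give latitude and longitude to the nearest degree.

Convert each endpoint to a unit vector on the sphere (x = cos φ cos λ, y = cos φ sin λ, z = sin φ).
The central angle between the endpoints is δ = arccos(p₁·p₂) ≈ 2.222 rad (127.3°).
Interpolate at f = 2/5 with slerp weights a = sin((1−f)δ)/sin δ ≈ 1.222, b = sin(fδ)/sin δ ≈ 0.976.
p = a·p₁ + b·p₂ ≈ (0.898, 0.290, 0.331); φ = arcsin(p_z) ≈ 19.30°, λ = atan2(p_y, p_x) ≈ 17.87°.

≈ 19°N, 18°E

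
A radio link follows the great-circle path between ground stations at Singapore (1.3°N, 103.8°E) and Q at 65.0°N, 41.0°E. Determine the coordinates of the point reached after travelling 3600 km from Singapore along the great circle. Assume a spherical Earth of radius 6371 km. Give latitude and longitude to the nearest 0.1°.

The haversine formula gives a central angle δ ≈ 1.355 rad (77.7°) between the endpoints. The total great-circle distance is δ·R ≈ 1.355 × 6371 ≈ 8636 km, so the target fraction is f = 3600/8636 ≈ 0.417.
Interpolate at f ≈ 0.417 with slerp weights a = sin((1−f)δ)/sin δ ≈ 0.727, b = sin(fδ)/sin δ ≈ 0.548.
p = a·p₁ + b·p₂ ≈ (0.001, 0.858, 0.513); φ = arcsin(p_z) ≈ 30.88°, λ = atan2(p_y, p_x) ≈ 89.91°.

≈ 30.9°N, 89.9°E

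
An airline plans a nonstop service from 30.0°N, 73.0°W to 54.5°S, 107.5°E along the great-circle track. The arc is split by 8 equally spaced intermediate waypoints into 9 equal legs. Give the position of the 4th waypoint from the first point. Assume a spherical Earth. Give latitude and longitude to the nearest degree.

≈ 39°S, 74°W

Write both endpoints as unit vectors p₁, p₂ with components (cos φ cos λ, cos φ sin λ, sin φ).
The central angle between the endpoints is δ = arccos(p₁·p₂) ≈ 2.714 rad (155.5°).
Interpolate at f = 4/9 with slerp weights a = sin((1−f)δ)/sin δ ≈ 2.406, b = sin(fδ)/sin δ ≈ 2.253.
p = a·p₁ + b·p₂ ≈ (0.216, -0.745, -0.631); φ = arcsin(p_z) ≈ -39.11°, λ = atan2(p_y, p_x) ≈ -73.84°.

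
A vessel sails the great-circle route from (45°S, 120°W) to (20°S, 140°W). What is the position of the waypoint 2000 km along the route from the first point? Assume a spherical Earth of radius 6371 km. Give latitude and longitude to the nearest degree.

Convert each endpoint to a unit vector on the sphere (x = cos φ cos λ, y = cos φ sin λ, z = sin φ).
The central angle between the endpoints is δ = arccos(p₁·p₂) ≈ 0.523 rad (30.0°). The total great-circle distance is δ·R ≈ 0.523 × 6371 ≈ 3333 km, so the target fraction is f = 2000/3333 ≈ 0.600.
Interpolate at f ≈ 0.600 with slerp weights a = sin((1−f)δ)/sin δ ≈ 0.416, b = sin(fδ)/sin δ ≈ 0.618.
p = a·p₁ + b·p₂ ≈ (-0.592, -0.628, -0.505); φ = arcsin(p_z) ≈ -30.36°, λ = atan2(p_y, p_x) ≈ -133.31°.

≈ (30°S, 133°W)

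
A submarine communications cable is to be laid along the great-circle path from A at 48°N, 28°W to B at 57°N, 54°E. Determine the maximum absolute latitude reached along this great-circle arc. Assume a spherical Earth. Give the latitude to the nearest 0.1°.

The great circle lies in the plane with unit normal n̂ = (p₁ × p₂)/|p₁ × p₂|.
Here n̂_z ≈ +0.489; the vertex latitude is φ_max = arccos|n̂_z| ≈ 60.8°.

≈ 60.8°N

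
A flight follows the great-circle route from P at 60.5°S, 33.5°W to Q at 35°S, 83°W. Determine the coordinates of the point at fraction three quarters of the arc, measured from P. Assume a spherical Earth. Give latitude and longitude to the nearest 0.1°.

Convert each endpoint to a unit vector on the sphere (x = cos φ cos λ, y = cos φ sin λ, z = sin φ).
The central angle between the endpoints is δ = arccos(p₁·p₂) ≈ 0.706 rad (40.4°).
Interpolate at f = 3/4 with slerp weights a = sin((1−f)δ)/sin δ ≈ 0.271, b = sin(fδ)/sin δ ≈ 0.778.
p = a·p₁ + b·p₂ ≈ (0.189, -0.707, -0.682); φ = arcsin(p_z) ≈ -43.00°, λ = atan2(p_y, p_x) ≈ -75.04°.

≈ 43.0°S, 75.0°W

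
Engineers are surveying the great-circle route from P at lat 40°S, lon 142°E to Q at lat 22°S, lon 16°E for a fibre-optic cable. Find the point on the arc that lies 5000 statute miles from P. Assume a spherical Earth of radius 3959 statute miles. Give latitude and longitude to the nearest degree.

≈ lat 42°S, lon 39°E

Convert each endpoint to a unit vector on the sphere (x = cos φ cos λ, y = cos φ sin λ, z = sin φ).
The central angle between the endpoints is δ = arccos(p₁·p₂) ≈ 1.748 rad (100.2°). The total great-circle distance is δ·R ≈ 1.748 × 3959 ≈ 6922 mi, so the target fraction is f = 5000/6922 ≈ 0.722.
Interpolate at f ≈ 0.722 with slerp weights a = sin((1−f)δ)/sin δ ≈ 0.474, b = sin(fδ)/sin δ ≈ 0.968.
p = a·p₁ + b·p₂ ≈ (0.577, 0.471, -0.667); φ = arcsin(p_z) ≈ -41.87°, λ = atan2(p_y, p_x) ≈ 39.24°.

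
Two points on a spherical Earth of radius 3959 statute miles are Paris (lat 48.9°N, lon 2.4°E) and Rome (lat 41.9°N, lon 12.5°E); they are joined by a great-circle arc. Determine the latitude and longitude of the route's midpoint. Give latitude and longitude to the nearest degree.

Convert each endpoint to a unit vector on the sphere (x = cos φ cos λ, y = cos φ sin λ, z = sin φ).
The central angle between the endpoints is δ = arccos(p₁·p₂) ≈ 0.174 rad (9.9°).
Interpolate at f = 1/2 with slerp weights a = sin((1−f)δ)/sin δ ≈ 0.502, b = sin(fδ)/sin δ ≈ 0.502.
p = a·p₁ + b·p₂ ≈ (0.694, 0.095, 0.713); φ = arcsin(p_z) ≈ 45.51°, λ = atan2(p_y, p_x) ≈ 7.76°.

≈ lat 46°N, lon 8°E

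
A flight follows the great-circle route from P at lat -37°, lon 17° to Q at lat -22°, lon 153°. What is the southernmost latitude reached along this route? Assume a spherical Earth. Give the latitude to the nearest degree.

The great circle lies in the plane with unit normal n̂ = (p₁ × p₂)/|p₁ × p₂|.
Here n̂_z ≈ +0.541; the vertex latitude is φ_max = arccos|n̂_z| ≈ 57.3°.

≈ -57°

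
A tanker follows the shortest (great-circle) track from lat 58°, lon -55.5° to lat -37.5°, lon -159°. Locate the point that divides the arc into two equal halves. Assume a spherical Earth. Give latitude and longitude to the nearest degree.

≈ lat 16°, lon -121°

Convert each endpoint to a unit vector on the sphere (x = cos φ cos λ, y = cos φ sin λ, z = sin φ).
The central angle between the endpoints is δ = arccos(p₁·p₂) ≈ 2.232 rad (127.9°).
Interpolate at f = 1/2 with slerp weights a = sin((1−f)δ)/sin δ ≈ 1.139, b = sin(fδ)/sin δ ≈ 1.139.
p = a·p₁ + b·p₂ ≈ (-0.502, -0.821, 0.272); φ = arcsin(p_z) ≈ 15.81°, λ = atan2(p_y, p_x) ≈ -121.42°.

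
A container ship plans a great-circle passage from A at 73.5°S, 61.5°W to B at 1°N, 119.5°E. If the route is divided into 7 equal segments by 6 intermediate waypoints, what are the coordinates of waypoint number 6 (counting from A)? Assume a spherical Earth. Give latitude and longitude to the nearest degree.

From cos δ = sin φ₁ sin φ₂ + cos φ₁ cos φ₂ cos Δλ, the central angle is δ ≈ 1.876 rad (107.5°).
Interpolate at f = 6/7 with slerp weights a = sin((1−f)δ)/sin δ ≈ 0.278, b = sin(fδ)/sin δ ≈ 1.048.
p = a·p₁ + b·p₂ ≈ (-0.478, 0.842, -0.248); φ = arcsin(p_z) ≈ -14.36°, λ = atan2(p_y, p_x) ≈ 119.58°.

≈ 14°S, 120°E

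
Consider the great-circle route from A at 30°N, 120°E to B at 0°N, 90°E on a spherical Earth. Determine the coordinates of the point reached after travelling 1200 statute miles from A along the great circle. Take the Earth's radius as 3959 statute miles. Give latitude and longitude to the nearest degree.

≈ 18°N, 106°E

Convert each endpoint to a unit vector on the sphere (x = cos φ cos λ, y = cos φ sin λ, z = sin φ).
The central angle between the endpoints is δ = arccos(p₁·p₂) ≈ 0.723 rad (41.4°). The total great-circle distance is δ·R ≈ 0.723 × 3959 ≈ 2861 mi, so the target fraction is f = 1200/2861 ≈ 0.419.
Interpolate at f ≈ 0.419 with slerp weights a = sin((1−f)δ)/sin δ ≈ 0.616, b = sin(fδ)/sin δ ≈ 0.451.
p = a·p₁ + b·p₂ ≈ (-0.267, 0.913, 0.308); φ = arcsin(p_z) ≈ 17.94°, λ = atan2(p_y, p_x) ≈ 106.28°.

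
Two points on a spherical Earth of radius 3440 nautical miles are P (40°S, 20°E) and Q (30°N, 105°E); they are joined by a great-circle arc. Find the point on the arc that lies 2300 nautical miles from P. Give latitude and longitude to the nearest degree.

≈ (17°S, 55°E)

From cos δ = sin φ₁ sin φ₂ + cos φ₁ cos φ₂ cos Δλ, the central angle is δ ≈ 1.838 rad (105.3°). The total great-circle distance is δ·R ≈ 1.838 × 3440 ≈ 6321 nmi, so the target fraction is f = 2300/6321 ≈ 0.364.
Interpolate at f ≈ 0.364 with slerp weights a = sin((1−f)δ)/sin δ ≈ 0.954, b = sin(fδ)/sin δ ≈ 0.643.
p = a·p₁ + b·p₂ ≈ (0.543, 0.788, -0.292); φ = arcsin(p_z) ≈ -16.97°, λ = atan2(p_y, p_x) ≈ 55.43°.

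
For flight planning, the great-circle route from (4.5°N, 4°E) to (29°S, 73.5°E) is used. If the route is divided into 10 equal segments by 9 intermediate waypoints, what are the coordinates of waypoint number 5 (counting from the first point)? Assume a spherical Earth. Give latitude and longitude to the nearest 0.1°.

From cos δ = sin φ₁ sin φ₂ + cos φ₁ cos φ₂ cos Δλ, the central angle is δ ≈ 1.300 rad (74.5°).
Interpolate at f = 5/10 with slerp weights a = sin((1−f)δ)/sin δ ≈ 0.628, b = sin(fδ)/sin δ ≈ 0.628.
p = a·p₁ + b·p₂ ≈ (0.781, 0.570, -0.255); φ = arcsin(p_z) ≈ -14.79°, λ = atan2(p_y, p_x) ≈ 36.15°.

≈ (14.8°S, 36.2°E)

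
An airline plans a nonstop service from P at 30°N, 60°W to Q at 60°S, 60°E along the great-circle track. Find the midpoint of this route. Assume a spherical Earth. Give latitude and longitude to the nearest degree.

≈ 26°S, 25°W

Convert each endpoint to a unit vector on the sphere (x = cos φ cos λ, y = cos φ sin λ, z = sin φ).
The central angle between the endpoints is δ = arccos(p₁·p₂) ≈ 2.278 rad (130.5°).
Interpolate at f = 1/2 with slerp weights a = sin((1−f)δ)/sin δ ≈ 1.194, b = sin(fδ)/sin δ ≈ 1.194.
p = a·p₁ + b·p₂ ≈ (0.816, -0.379, -0.437); φ = arcsin(p_z) ≈ -25.92°, λ = atan2(p_y, p_x) ≈ -24.90°.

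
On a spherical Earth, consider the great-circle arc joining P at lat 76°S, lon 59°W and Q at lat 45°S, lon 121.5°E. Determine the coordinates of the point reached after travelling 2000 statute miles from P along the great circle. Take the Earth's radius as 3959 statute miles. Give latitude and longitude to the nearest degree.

From cos δ = sin φ₁ sin φ₂ + cos φ₁ cos φ₂ cos Δλ, the central angle is δ ≈ 1.030 rad (59.0°). The total great-circle distance is δ·R ≈ 1.030 × 3959 ≈ 4077 mi, so the target fraction is f = 2000/4077 ≈ 0.491.
Interpolate at f ≈ 0.491 with slerp weights a = sin((1−f)δ)/sin δ ≈ 0.584, b = sin(fδ)/sin δ ≈ 0.565.
p = a·p₁ + b·p₂ ≈ (-0.136, 0.219, -0.966); φ = arcsin(p_z) ≈ -75.05°, λ = atan2(p_y, p_x) ≈ 121.77°.

≈ lat 75°S, lon 122°E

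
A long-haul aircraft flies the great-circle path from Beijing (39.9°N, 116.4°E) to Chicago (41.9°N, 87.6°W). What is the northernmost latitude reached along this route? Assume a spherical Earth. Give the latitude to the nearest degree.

≈ 77°N

The great circle lies in the plane with unit normal n̂ = (p₁ × p₂)/|p₁ × p₂|.
Here n̂_z ≈ +0.233; the vertex latitude is φ_max = arccos|n̂_z| ≈ 76.5°.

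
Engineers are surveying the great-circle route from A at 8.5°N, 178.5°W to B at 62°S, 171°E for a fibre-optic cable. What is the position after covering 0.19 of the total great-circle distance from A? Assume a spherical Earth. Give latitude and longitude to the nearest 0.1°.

≈ 4.9°S, 179.7°W

Convert each endpoint to a unit vector on the sphere (x = cos φ cos λ, y = cos φ sin λ, z = sin φ).
The central angle between the endpoints is δ = arccos(p₁·p₂) ≈ 1.239 rad (71.0°).
Interpolate at f = 0.19 with slerp weights a = sin((1−f)δ)/sin δ ≈ 0.892, b = sin(fδ)/sin δ ≈ 0.247.
p = a·p₁ + b·p₂ ≈ (-0.996, -0.005, -0.086); φ = arcsin(p_z) ≈ -4.93°, λ = atan2(p_y, p_x) ≈ -179.71°.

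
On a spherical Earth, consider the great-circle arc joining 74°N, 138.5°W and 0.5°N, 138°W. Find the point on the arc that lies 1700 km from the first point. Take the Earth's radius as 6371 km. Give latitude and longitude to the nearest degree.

Convert each endpoint to a unit vector on the sphere (x = cos φ cos λ, y = cos φ sin λ, z = sin φ).
The central angle between the endpoints is δ = arccos(p₁·p₂) ≈ 1.283 rad (73.5°). The total great-circle distance is δ·R ≈ 1.283 × 6371 ≈ 8173 km, so the target fraction is f = 1700/8173 ≈ 0.208.
Interpolate at f ≈ 0.208 with slerp weights a = sin((1−f)δ)/sin δ ≈ 0.887, b = sin(fδ)/sin δ ≈ 0.275.
p = a·p₁ + b·p₂ ≈ (-0.387, -0.346, 0.855); φ = arcsin(p_z) ≈ 58.71°, λ = atan2(p_y, p_x) ≈ -138.24°.

≈ 59°N, 138°W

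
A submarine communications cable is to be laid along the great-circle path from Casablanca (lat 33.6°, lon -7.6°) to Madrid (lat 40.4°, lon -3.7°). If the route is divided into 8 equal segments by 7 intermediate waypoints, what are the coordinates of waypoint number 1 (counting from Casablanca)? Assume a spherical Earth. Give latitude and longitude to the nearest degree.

≈ lat 34°, lon -7°

Convert each endpoint to a unit vector on the sphere (x = cos φ cos λ, y = cos φ sin λ, z = sin φ).
The central angle between the endpoints is δ = arccos(p₁·p₂) ≈ 0.131 rad (7.5°).
Interpolate at f = 1/8 with slerp weights a = sin((1−f)δ)/sin δ ≈ 0.876, b = sin(fδ)/sin δ ≈ 0.125.
p = a·p₁ + b·p₂ ≈ (0.818, -0.103, 0.566); φ = arcsin(p_z) ≈ 34.46°, λ = atan2(p_y, p_x) ≈ -7.15°.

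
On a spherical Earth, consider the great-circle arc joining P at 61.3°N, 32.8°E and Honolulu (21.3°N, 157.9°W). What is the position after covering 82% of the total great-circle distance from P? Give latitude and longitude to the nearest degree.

Convert each endpoint to a unit vector on the sphere (x = cos φ cos λ, y = cos φ sin λ, z = sin φ).
The central angle between the endpoints is δ = arccos(p₁·p₂) ≈ 1.692 rad (97.0°).
Interpolate at f = 0.82 with slerp weights a = sin((1−f)δ)/sin δ ≈ 0.302, b = sin(fδ)/sin δ ≈ 0.991.
p = a·p₁ + b·p₂ ≈ (-0.733, -0.269, 0.625); φ = arcsin(p_z) ≈ 38.67°, λ = atan2(p_y, p_x) ≈ -159.88°.

≈ 39°N, 160°W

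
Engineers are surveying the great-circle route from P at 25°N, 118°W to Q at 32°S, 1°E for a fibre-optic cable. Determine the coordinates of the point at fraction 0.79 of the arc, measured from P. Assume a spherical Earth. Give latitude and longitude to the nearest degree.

≈ 24°S, 28°W

Write both endpoints as unit vectors p₁, p₂ with components (cos φ cos λ, cos φ sin λ, sin φ).
The central angle between the endpoints is δ = arccos(p₁·p₂) ≈ 2.210 rad (126.6°).
Interpolate at f = 0.79 with slerp weights a = sin((1−f)δ)/sin δ ≈ 0.558, b = sin(fδ)/sin δ ≈ 1.227.
p = a·p₁ + b·p₂ ≈ (0.803, -0.428, -0.414); φ = arcsin(p_z) ≈ -24.49°, λ = atan2(p_y, p_x) ≈ -28.07°.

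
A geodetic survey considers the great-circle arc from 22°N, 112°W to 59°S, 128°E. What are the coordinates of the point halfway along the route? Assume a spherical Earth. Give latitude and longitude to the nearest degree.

From cos δ = sin φ₁ sin φ₂ + cos φ₁ cos φ₂ cos Δλ, the central angle is δ ≈ 2.165 rad (124.0°).
Interpolate at f = 1/2 with slerp weights a = sin((1−f)δ)/sin δ ≈ 1.066, b = sin(fδ)/sin δ ≈ 1.066.
p = a·p₁ + b·p₂ ≈ (-0.708, -0.484, -0.514); φ = arcsin(p_z) ≈ -30.95°, λ = atan2(p_y, p_x) ≈ -145.67°.

≈ 31°S, 146°W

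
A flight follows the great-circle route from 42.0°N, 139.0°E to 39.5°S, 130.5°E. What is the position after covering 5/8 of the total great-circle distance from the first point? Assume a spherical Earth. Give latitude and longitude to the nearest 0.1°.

≈ 8.9°S, 133.8°E

Write both endpoints as unit vectors p₁, p₂ with components (cos φ cos λ, cos φ sin λ, sin φ).
The central angle between the endpoints is δ = arccos(p₁·p₂) ≈ 1.429 rad (81.9°).
Interpolate at f = 5/8 with slerp weights a = sin((1−f)δ)/sin δ ≈ 0.516, b = sin(fδ)/sin δ ≈ 0.787.
p = a·p₁ + b·p₂ ≈ (-0.684, 0.713, -0.155); φ = arcsin(p_z) ≈ -8.94°, λ = atan2(p_y, p_x) ≈ 133.79°.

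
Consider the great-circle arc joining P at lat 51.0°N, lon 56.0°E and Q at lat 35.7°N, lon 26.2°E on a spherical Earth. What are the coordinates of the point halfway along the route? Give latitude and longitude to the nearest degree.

Convert each endpoint to a unit vector on the sphere (x = cos φ cos λ, y = cos φ sin λ, z = sin φ).
The central angle between the endpoints is δ = arccos(p₁·p₂) ≈ 0.458 rad (26.2°).
Interpolate at f = 1/2 with slerp weights a = sin((1−f)δ)/sin δ ≈ 0.513, b = sin(fδ)/sin δ ≈ 0.513.
p = a·p₁ + b·p₂ ≈ (0.555, 0.452, 0.699); φ = arcsin(p_z) ≈ 44.31°, λ = atan2(p_y, p_x) ≈ 39.17°.

≈ lat 44°N, lon 39°E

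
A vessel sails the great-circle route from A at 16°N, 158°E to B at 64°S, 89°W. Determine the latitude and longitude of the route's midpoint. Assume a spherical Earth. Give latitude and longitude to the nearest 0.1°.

Write both endpoints as unit vectors p₁, p₂ with components (cos φ cos λ, cos φ sin λ, sin φ).
The central angle between the endpoints is δ = arccos(p₁·p₂) ≈ 1.996 rad (114.4°).
Interpolate at f = 1/2 with slerp weights a = sin((1−f)δ)/sin δ ≈ 0.922, b = sin(fδ)/sin δ ≈ 0.922.
p = a·p₁ + b·p₂ ≈ (-0.815, -0.072, -0.575); φ = arcsin(p_z) ≈ -35.09°, λ = atan2(p_y, p_x) ≈ -174.94°.

≈ 35.1°S, 174.9°W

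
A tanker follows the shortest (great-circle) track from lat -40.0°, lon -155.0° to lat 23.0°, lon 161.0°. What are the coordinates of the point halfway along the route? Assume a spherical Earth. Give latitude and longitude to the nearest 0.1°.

From cos δ = sin φ₁ sin φ₂ + cos φ₁ cos φ₂ cos Δλ, the central angle is δ ≈ 1.312 rad (75.2°).
Interpolate at f = 1/2 with slerp weights a = sin((1−f)δ)/sin δ ≈ 0.631, b = sin(fδ)/sin δ ≈ 0.631.
p = a·p₁ + b·p₂ ≈ (-0.987, -0.015, -0.159); φ = arcsin(p_z) ≈ -9.15°, λ = atan2(p_y, p_x) ≈ -179.12°.

≈ lat -9.2°, lon -179.1°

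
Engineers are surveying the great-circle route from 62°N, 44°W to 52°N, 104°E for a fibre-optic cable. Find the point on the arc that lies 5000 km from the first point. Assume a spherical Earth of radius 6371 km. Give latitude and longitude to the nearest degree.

Convert each endpoint to a unit vector on the sphere (x = cos φ cos λ, y = cos φ sin λ, z = sin φ).
The central angle between the endpoints is δ = arccos(p₁·p₂) ≈ 1.103 rad (63.2°). The total great-circle distance is δ·R ≈ 1.103 × 6371 ≈ 7029 km, so the target fraction is f = 5000/7029 ≈ 0.711.
Interpolate at f ≈ 0.711 with slerp weights a = sin((1−f)δ)/sin δ ≈ 0.351, b = sin(fδ)/sin δ ≈ 0.792.
p = a·p₁ + b·p₂ ≈ (0.001, 0.359, 0.934); φ = arcsin(p_z) ≈ 68.99°, λ = atan2(p_y, p_x) ≈ 89.91°.

≈ 69°N, 90°E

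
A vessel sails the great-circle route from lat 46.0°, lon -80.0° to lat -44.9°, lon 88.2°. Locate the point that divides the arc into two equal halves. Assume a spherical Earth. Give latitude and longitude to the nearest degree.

From cos δ = sin φ₁ sin φ₂ + cos φ₁ cos φ₂ cos Δλ, the central angle is δ ≈ 2.996 rad (171.7°).
Interpolate at f = 1/2 with slerp weights a = sin((1−f)δ)/sin δ ≈ 6.874, b = sin(fδ)/sin δ ≈ 6.874.
p = a·p₁ + b·p₂ ≈ (0.982, 0.164, 0.093); φ = arcsin(p_z) ≈ 5.31°, λ = atan2(p_y, p_x) ≈ 9.49°.

≈ lat 5°, lon 9°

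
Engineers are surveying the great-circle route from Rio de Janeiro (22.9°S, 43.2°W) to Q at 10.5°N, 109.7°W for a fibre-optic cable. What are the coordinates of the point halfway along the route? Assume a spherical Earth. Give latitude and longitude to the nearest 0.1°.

Write both endpoints as unit vectors p₁, p₂ with components (cos φ cos λ, cos φ sin λ, sin φ).
The central angle between the endpoints is δ = arccos(p₁·p₂) ≈ 1.276 rad (73.1°).
Interpolate at f = 1/2 with slerp weights a = sin((1−f)δ)/sin δ ≈ 0.623, b = sin(fδ)/sin δ ≈ 0.623.
p = a·p₁ + b·p₂ ≈ (0.212, -0.969, -0.129); φ = arcsin(p_z) ≈ -7.40°, λ = atan2(p_y, p_x) ≈ -77.67°.

≈ 7.4°S, 77.7°W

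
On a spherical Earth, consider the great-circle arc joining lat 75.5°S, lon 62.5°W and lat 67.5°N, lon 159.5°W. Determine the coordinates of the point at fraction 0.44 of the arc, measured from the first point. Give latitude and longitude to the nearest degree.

≈ lat 15°S, lon 122°W

From cos δ = sin φ₁ sin φ₂ + cos φ₁ cos φ₂ cos Δλ, the central angle is δ ≈ 2.705 rad (155.0°).
Interpolate at f = 0.44 with slerp weights a = sin((1−f)δ)/sin δ ≈ 2.360, b = sin(fδ)/sin δ ≈ 2.195.
p = a·p₁ + b·p₂ ≈ (-0.514, -0.818, -0.257); φ = arcsin(p_z) ≈ -14.92°, λ = atan2(p_y, p_x) ≈ -122.12°.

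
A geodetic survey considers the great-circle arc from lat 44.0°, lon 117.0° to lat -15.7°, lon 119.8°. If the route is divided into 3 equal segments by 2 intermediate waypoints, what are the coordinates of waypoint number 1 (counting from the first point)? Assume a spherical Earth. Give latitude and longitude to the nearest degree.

Write both endpoints as unit vectors p₁, p₂ with components (cos φ cos λ, cos φ sin λ, sin φ).
The central angle between the endpoints is δ = arccos(p₁·p₂) ≈ 1.043 rad (59.8°).
Interpolate at f = 1/3 with slerp weights a = sin((1−f)δ)/sin δ ≈ 0.742, b = sin(fδ)/sin δ ≈ 0.394.
p = a·p₁ + b·p₂ ≈ (-0.431, 0.805, 0.408); φ = arcsin(p_z) ≈ 24.10°, λ = atan2(p_y, p_x) ≈ 118.16°.

≈ lat 24°, lon 118°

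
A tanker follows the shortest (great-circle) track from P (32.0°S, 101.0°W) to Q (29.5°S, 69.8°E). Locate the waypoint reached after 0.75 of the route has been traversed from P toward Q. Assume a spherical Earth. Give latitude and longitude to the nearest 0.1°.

Convert each endpoint to a unit vector on the sphere (x = cos φ cos λ, y = cos φ sin λ, z = sin φ).
The central angle between the endpoints is δ = arccos(p₁·p₂) ≈ 2.057 rad (117.9°).
Interpolate at f = 0.75 with slerp weights a = sin((1−f)δ)/sin δ ≈ 0.557, b = sin(fδ)/sin δ ≈ 1.131.
p = a·p₁ + b·p₂ ≈ (0.250, 0.460, -0.852); φ = arcsin(p_z) ≈ -58.41°, λ = atan2(p_y, p_x) ≈ 61.52°.

≈ (58.4°S, 61.5°E)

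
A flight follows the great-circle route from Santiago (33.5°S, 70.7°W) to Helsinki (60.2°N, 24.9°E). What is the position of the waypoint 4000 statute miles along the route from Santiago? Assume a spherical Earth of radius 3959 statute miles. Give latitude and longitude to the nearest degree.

≈ (16°N, 40°W)

The haversine formula gives a central angle δ ≈ 2.117 rad (121.3°) between the endpoints. The total great-circle distance is δ·R ≈ 2.117 × 3959 ≈ 8381 mi, so the target fraction is f = 4000/8381 ≈ 0.477.
Interpolate at f ≈ 0.477 with slerp weights a = sin((1−f)δ)/sin δ ≈ 1.046, b = sin(fδ)/sin δ ≈ 0.991.
p = a·p₁ + b·p₂ ≈ (0.735, -0.616, 0.283); φ = arcsin(p_z) ≈ 16.42°, λ = atan2(p_y, p_x) ≈ -39.96°.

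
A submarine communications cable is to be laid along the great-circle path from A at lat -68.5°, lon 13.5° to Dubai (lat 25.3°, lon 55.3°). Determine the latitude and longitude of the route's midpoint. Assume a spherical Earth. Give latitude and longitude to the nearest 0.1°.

Convert each endpoint to a unit vector on the sphere (x = cos φ cos λ, y = cos φ sin λ, z = sin φ).
The central angle between the endpoints is δ = arccos(p₁·p₂) ≈ 1.722 rad (98.7°).
Interpolate at f = 1/2 with slerp weights a = sin((1−f)δ)/sin δ ≈ 0.767, b = sin(fδ)/sin δ ≈ 0.767.
p = a·p₁ + b·p₂ ≈ (0.668, 0.636, -0.386); φ = arcsin(p_z) ≈ -22.70°, λ = atan2(p_y, p_x) ≈ 43.58°.

≈ lat -22.7°, lon 43.6°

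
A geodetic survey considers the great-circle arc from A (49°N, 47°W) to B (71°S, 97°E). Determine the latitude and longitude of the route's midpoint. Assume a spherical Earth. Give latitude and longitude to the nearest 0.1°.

Write both endpoints as unit vectors p₁, p₂ with components (cos φ cos λ, cos φ sin λ, sin φ).
The central angle between the endpoints is δ = arccos(p₁·p₂) ≈ 2.660 rad (152.4°).
Interpolate at f = 1/2 with slerp weights a = sin((1−f)δ)/sin δ ≈ 2.098, b = sin(fδ)/sin δ ≈ 2.098.
p = a·p₁ + b·p₂ ≈ (0.855, -0.329, -0.400); φ = arcsin(p_z) ≈ -23.60°, λ = atan2(p_y, p_x) ≈ -21.02°.

≈ (23.6°S, 21.0°W)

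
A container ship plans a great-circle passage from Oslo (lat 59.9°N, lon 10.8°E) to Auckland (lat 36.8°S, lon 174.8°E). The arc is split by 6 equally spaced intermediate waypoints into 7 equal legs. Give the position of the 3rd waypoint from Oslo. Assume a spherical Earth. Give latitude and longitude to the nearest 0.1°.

Convert each endpoint to a unit vector on the sphere (x = cos φ cos λ, y = cos φ sin λ, z = sin φ).
The central angle between the endpoints is δ = arccos(p₁·p₂) ≈ 2.700 rad (154.7°).
Interpolate at f = 3/7 with slerp weights a = sin((1−f)δ)/sin δ ≈ 2.341, b = sin(fδ)/sin δ ≈ 2.145.
p = a·p₁ + b·p₂ ≈ (-0.557, 0.376, 0.741); φ = arcsin(p_z) ≈ 47.79°, λ = atan2(p_y, p_x) ≈ 146.00°.

≈ lat 47.8°N, lon 146.0°E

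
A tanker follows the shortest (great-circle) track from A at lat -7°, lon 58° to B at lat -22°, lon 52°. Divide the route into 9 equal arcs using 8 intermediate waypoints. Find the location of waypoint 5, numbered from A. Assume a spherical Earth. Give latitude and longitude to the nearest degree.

≈ lat -15°, lon 55°

The haversine formula gives a central angle δ ≈ 0.281 rad (16.1°) between the endpoints.
Interpolate at f = 5/9 with slerp weights a = sin((1−f)δ)/sin δ ≈ 0.449, b = sin(fδ)/sin δ ≈ 0.561.
p = a·p₁ + b·p₂ ≈ (0.556, 0.788, -0.265); φ = arcsin(p_z) ≈ -15.35°, λ = atan2(p_y, p_x) ≈ 54.77°.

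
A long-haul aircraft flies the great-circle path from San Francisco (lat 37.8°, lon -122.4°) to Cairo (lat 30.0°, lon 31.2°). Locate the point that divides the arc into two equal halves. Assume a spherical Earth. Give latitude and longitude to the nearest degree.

The haversine formula gives a central angle δ ≈ 1.882 rad (107.8°) between the endpoints.
Interpolate at f = 1/2 with slerp weights a = sin((1−f)δ)/sin δ ≈ 0.849, b = sin(fδ)/sin δ ≈ 0.849.
p = a·p₁ + b·p₂ ≈ (0.269, -0.186, 0.945); φ = arcsin(p_z) ≈ 70.90°, λ = atan2(p_y, p_x) ≈ -34.55°.

≈ lat 71°, lon -35°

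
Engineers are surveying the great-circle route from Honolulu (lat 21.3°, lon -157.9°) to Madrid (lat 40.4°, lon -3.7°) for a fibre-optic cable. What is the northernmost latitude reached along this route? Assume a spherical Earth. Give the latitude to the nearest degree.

≈ 70°

The great circle lies in the plane with unit normal n̂ = (p₁ × p₂)/|p₁ × p₂|.
Here n̂_z ≈ +0.337; the vertex latitude is φ_max = arccos|n̂_z| ≈ 70.3°.
Check via Clairaut: cos φ_max = |cos φ₁| · sin C = cos(21.3°)·sin(21.2°) ≈ 0.337, again giving ≈ 70.3°.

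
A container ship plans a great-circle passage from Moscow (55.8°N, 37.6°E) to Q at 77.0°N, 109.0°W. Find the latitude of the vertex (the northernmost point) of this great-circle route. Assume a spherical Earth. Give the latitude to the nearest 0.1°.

≈ 84.4°N

The great circle lies in the plane with unit normal n̂ = (p₁ × p₂)/|p₁ × p₂|.
Here n̂_z ≈ -0.098; the vertex latitude is φ_max = arccos|n̂_z| ≈ 84.4°.
Check via Clairaut: cos φ_max = |cos φ₁| · sin C = cos(55.8°)·sin(10.0°) ≈ 0.098, again giving ≈ 84.4°.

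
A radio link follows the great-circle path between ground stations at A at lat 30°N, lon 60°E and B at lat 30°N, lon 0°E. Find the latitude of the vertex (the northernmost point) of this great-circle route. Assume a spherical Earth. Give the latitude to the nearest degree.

The great circle lies in the plane with unit normal n̂ = (p₁ × p₂)/|p₁ × p₂|.
Here n̂_z ≈ -0.832; the vertex latitude is φ_max = arccos|n̂_z| ≈ 33.7°.
Check via Clairaut: cos φ_max = |cos φ₁| · sin C = cos(30.0°)·sin(73.9°) ≈ 0.832, again giving ≈ 33.7°.

≈ 34°N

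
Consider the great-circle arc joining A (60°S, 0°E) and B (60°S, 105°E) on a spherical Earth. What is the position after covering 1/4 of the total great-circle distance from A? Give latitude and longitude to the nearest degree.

≈ (67°S, 21°E)

Convert each endpoint to a unit vector on the sphere (x = cos φ cos λ, y = cos φ sin λ, z = sin φ).
The central angle between the endpoints is δ = arccos(p₁·p₂) ≈ 0.816 rad (46.7°).
Interpolate at f = 1/4 with slerp weights a = sin((1−f)δ)/sin δ ≈ 0.789, b = sin(fδ)/sin δ ≈ 0.278.
p = a·p₁ + b·p₂ ≈ (0.358, 0.134, -0.924); φ = arcsin(p_z) ≈ -67.50°, λ = atan2(p_y, p_x) ≈ 20.55°.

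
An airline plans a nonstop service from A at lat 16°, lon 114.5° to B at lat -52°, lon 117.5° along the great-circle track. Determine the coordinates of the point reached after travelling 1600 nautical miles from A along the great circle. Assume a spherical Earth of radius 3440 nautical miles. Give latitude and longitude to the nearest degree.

Write both endpoints as unit vectors p₁, p₂ with components (cos φ cos λ, cos φ sin λ, sin φ).
The central angle between the endpoints is δ = arccos(p₁·p₂) ≈ 1.188 rad (68.1°). The total great-circle distance is δ·R ≈ 1.188 × 3440 ≈ 4086 nmi, so the target fraction is f = 1600/4086 ≈ 0.392.
Interpolate at f ≈ 0.392 with slerp weights a = sin((1−f)δ)/sin δ ≈ 0.713, b = sin(fδ)/sin δ ≈ 0.484.
p = a·p₁ + b·p₂ ≈ (-0.422, 0.888, -0.185); φ = arcsin(p_z) ≈ -10.63°, λ = atan2(p_y, p_x) ≈ 115.41°.

≈ lat -11°, lon 115°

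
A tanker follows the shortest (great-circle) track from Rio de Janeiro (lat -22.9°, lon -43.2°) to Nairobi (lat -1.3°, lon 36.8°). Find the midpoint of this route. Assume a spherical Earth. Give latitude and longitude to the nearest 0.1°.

Convert each endpoint to a unit vector on the sphere (x = cos φ cos λ, y = cos φ sin λ, z = sin φ).
The central angle between the endpoints is δ = arccos(p₁·p₂) ≈ 1.401 rad (80.3°).
Interpolate at f = 1/2 with slerp weights a = sin((1−f)δ)/sin δ ≈ 0.654, b = sin(fδ)/sin δ ≈ 0.654.
p = a·p₁ + b·p₂ ≈ (0.963, -0.021, -0.269); φ = arcsin(p_z) ≈ -15.63°, λ = atan2(p_y, p_x) ≈ -1.23°.

≈ lat -15.6°, lon -1.2°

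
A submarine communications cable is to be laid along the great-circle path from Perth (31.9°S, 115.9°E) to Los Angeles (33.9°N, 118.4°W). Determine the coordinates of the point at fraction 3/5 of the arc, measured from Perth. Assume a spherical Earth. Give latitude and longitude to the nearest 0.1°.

≈ (10.0°N, 171.5°W)

The haversine formula gives a central angle δ ≈ 2.355 rad (134.9°) between the endpoints.
Interpolate at f = 3/5 with slerp weights a = sin((1−f)δ)/sin δ ≈ 1.142, b = sin(fδ)/sin δ ≈ 1.394.
p = a·p₁ + b·p₂ ≈ (-0.974, -0.146, 0.174); φ = arcsin(p_z) ≈ 10.04°, λ = atan2(p_y, p_x) ≈ -171.47°.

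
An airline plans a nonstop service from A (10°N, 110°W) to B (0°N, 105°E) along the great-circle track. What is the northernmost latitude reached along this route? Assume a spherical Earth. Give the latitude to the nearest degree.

The great circle lies in the plane with unit normal n̂ = (p₁ × p₂)/|p₁ × p₂|.
Here n̂_z ≈ -0.956; the vertex latitude is φ_max = arccos|n̂_z| ≈ 17.1°.
Check via Clairaut: cos φ_max = |cos φ₁| · sin C = cos(10.0°)·sin(76.1°) ≈ 0.956, again giving ≈ 17.1°.

≈ 17°N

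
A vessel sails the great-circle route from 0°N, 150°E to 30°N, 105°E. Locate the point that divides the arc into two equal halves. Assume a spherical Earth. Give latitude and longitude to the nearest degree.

≈ 16°N, 129°E

Write both endpoints as unit vectors p₁, p₂ with components (cos φ cos λ, cos φ sin λ, sin φ).
The central angle between the endpoints is δ = arccos(p₁·p₂) ≈ 0.912 rad (52.2°).
Interpolate at f = 1/2 with slerp weights a = sin((1−f)δ)/sin δ ≈ 0.557, b = sin(fδ)/sin δ ≈ 0.557.
p = a·p₁ + b·p₂ ≈ (-0.607, 0.744, 0.278); φ = arcsin(p_z) ≈ 16.17°, λ = atan2(p_y, p_x) ≈ 129.20°.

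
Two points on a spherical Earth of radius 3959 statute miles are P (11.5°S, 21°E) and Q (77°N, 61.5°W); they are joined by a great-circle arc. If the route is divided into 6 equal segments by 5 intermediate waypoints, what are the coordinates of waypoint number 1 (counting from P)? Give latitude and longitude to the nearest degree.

≈ (5°N, 17°E)

Convert each endpoint to a unit vector on the sphere (x = cos φ cos λ, y = cos φ sin λ, z = sin φ).
The central angle between the endpoints is δ = arccos(p₁·p₂) ≈ 1.737 rad (99.5°).
Interpolate at f = 1/6 with slerp weights a = sin((1−f)δ)/sin δ ≈ 1.006, b = sin(fδ)/sin δ ≈ 0.289.
p = a·p₁ + b·p₂ ≈ (0.952, 0.296, 0.081); φ = arcsin(p_z) ≈ 4.67°, λ = atan2(p_y, p_x) ≈ 17.29°.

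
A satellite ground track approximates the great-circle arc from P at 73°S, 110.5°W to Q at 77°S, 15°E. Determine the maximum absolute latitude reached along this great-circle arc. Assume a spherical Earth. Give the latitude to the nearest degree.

The great circle lies in the plane with unit normal n̂ = (p₁ × p₂)/|p₁ × p₂|.
Here n̂_z ≈ +0.119; the vertex latitude is φ_max = arccos|n̂_z| ≈ 83.1°.
Check via Clairaut: cos φ_max = |cos φ₁| · sin C = cos(73.0°)·sin(155.9°) ≈ 0.119, again giving ≈ 83.1°.

≈ 83°S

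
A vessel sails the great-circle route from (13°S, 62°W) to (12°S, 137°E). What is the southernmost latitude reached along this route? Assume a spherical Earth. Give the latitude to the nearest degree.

≈ 53°S

The great circle lies in the plane with unit normal n̂ = (p₁ × p₂)/|p₁ × p₂|.
Here n̂_z ≈ -0.597; the vertex latitude is φ_max = arccos|n̂_z| ≈ 53.3°.
Check via Clairaut: cos φ_max = |cos φ₁| · sin C = cos(13.0°)·sin(142.2°) ≈ 0.597, again giving ≈ 53.3°.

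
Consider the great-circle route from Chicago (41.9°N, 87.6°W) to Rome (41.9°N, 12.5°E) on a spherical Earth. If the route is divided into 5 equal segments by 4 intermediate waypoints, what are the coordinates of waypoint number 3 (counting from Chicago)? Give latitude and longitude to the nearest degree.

The haversine formula gives a central angle δ ≈ 1.214 rad (69.6°) between the endpoints.
Interpolate at f = 3/5 with slerp weights a = sin((1−f)δ)/sin δ ≈ 0.498, b = sin(fδ)/sin δ ≈ 0.711.
p = a·p₁ + b·p₂ ≈ (0.532, -0.256, 0.807); φ = arcsin(p_z) ≈ 53.82°, λ = atan2(p_y, p_x) ≈ -25.71°.

≈ (54°N, 26°W)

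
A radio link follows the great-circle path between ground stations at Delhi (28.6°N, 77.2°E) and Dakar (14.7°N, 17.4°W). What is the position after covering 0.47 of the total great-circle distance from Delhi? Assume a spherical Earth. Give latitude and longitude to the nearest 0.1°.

≈ (30.8°N, 29.9°E)

Convert each endpoint to a unit vector on the sphere (x = cos φ cos λ, y = cos φ sin λ, z = sin φ).
The central angle between the endpoints is δ = arccos(p₁·p₂) ≈ 1.517 rad (86.9°).
Interpolate at f = 0.47 with slerp weights a = sin((1−f)δ)/sin δ ≈ 0.721, b = sin(fδ)/sin δ ≈ 0.655.
p = a·p₁ + b·p₂ ≈ (0.745, 0.428, 0.512); φ = arcsin(p_z) ≈ 30.77°, λ = atan2(p_y, p_x) ≈ 29.88°.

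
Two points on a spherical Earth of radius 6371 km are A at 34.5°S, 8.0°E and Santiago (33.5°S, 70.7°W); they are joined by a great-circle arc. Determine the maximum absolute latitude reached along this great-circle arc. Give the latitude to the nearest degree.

≈ 41°S

The great circle lies in the plane with unit normal n̂ = (p₁ × p₂)/|p₁ × p₂|.
Here n̂_z ≈ -0.753; the vertex latitude is φ_max = arccos|n̂_z| ≈ 41.1°.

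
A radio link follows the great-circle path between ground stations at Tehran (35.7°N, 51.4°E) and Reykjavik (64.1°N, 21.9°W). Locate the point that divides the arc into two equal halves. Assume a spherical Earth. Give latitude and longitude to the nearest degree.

Convert each endpoint to a unit vector on the sphere (x = cos φ cos λ, y = cos φ sin λ, z = sin φ).
The central angle between the endpoints is δ = arccos(p₁·p₂) ≈ 0.893 rad (51.2°).
Interpolate at f = 1/2 with slerp weights a = sin((1−f)δ)/sin δ ≈ 0.554, b = sin(fδ)/sin δ ≈ 0.554.
p = a·p₁ + b·p₂ ≈ (0.506, 0.262, 0.822); φ = arcsin(p_z) ≈ 55.31°, λ = atan2(p_y, p_x) ≈ 27.35°.

≈ (55°N, 27°E)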